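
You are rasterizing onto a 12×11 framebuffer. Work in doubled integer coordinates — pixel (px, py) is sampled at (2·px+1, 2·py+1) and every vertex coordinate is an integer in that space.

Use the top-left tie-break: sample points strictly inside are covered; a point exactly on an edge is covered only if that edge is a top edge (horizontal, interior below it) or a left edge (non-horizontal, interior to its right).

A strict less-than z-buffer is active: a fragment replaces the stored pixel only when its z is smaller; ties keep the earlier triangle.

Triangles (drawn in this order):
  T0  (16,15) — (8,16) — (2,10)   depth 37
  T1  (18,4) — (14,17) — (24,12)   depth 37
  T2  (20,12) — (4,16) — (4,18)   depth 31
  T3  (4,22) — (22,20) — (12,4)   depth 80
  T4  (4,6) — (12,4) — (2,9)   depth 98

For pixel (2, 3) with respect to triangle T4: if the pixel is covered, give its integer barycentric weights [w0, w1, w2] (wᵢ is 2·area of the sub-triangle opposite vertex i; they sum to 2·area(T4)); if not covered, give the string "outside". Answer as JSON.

T0:
  2·area = 54
  edge (16, 15)→(8, 16): d=(-8,1) right/bottom  bias=-1
  edge (8, 16)→(2, 10): d=(-6,-6) top-left  bias=+0
  edge (2, 10)→(16, 15): d=(14,5) right/bottom  bias=-1
    (0,4)@(1, 9): e=[63,0,-9] → ·  [on edge]
    (1,5)@(3, 11): e=[45,0,9] → #  [on edge]
    (2,5)@(5, 11): e=[43,12,-1] → ·
    (1,6)@(3, 13): e=[29,-12,37] → ·
    (2,6)@(5, 13): e=[27,0,27] → #  [on edge]
    (3,6)@(7, 13): e=[25,12,17] → #
    (4,6)@(9, 13): e=[23,24,7] → #
    (5,6)@(11, 13): e=[21,36,-3] → ·
    (2,7)@(5, 15): e=[11,-12,55] → ·
    (3,7)@(7, 15): e=[9,0,45] → #  [on edge]
    (5,7)@(11, 15): e=[5,24,25] → #
    (6,7)@(13, 15): e=[3,36,15] → #
    (4,8)@(9, 17): e=[-9,0,63] → ·  [on edge]
    (5,9)@(11, 19): e=[-27,0,81] → ·  [on edge]
    (6,10)@(13, 21): e=[-45,0,99] → ·  [on edge]
  covered (9 px):
    · · · · · · · · · · · ·
    · · · · · · · · · · · ·
    · · · · · · · · · · · ·
    · · · · · · · · · · · ·
    · · · · · · · · · · · ·
    · # · · · · · · · · · ·
    · · # # # · · · · · · ·
    · · · # # # # # · · · ·
    · · · · · · · · · · · ·
    · · · · · · · · · · · ·
    · · · · · · · · · · · ·
T1:
  2·area = 110  (B↔C swapped to make it positive)
  edge (18, 4)→(24, 12): d=(6,8) right/bottom  bias=-1
  edge (24, 12)→(14, 17): d=(-10,5) right/bottom  bias=-1
  edge (14, 17)→(18, 4): d=(4,-13) top-left  bias=+0
    (9,3)@(19, 7): e=[10,75,25] → #
    (10,3)@(21, 7): e=[-6,65,51] → ·
    (8,4)@(17, 9): e=[38,65,7] → #
    (10,4)@(21, 9): e=[6,45,59] → #
    (11,4)@(23, 9): e=[-10,35,85] → ·
    (8,5)@(17, 11): e=[50,45,15] → #
    (11,5)@(23, 11): e=[2,15,93] → #
    (8,6)@(17, 13): e=[62,25,23] → #
    (11,6)@(23, 13): e=[14,-5,101] → ·
    (7,7)@(15, 15): e=[90,15,5] → #
    (9,7)@(19, 15): e=[58,-5,57] → ·
    (10,7)@(21, 15): e=[42,-15,83] → ·
  covered (13 px):
    · · · · · · · · · · · ·
    · · · · · · · · · · · ·
    · · · · · · · · · · · ·
    · · · · · · · · · # · ·
    · · · · · · · · # # # ·
    · · · · · · · · # # # #
    · · · · · · · · # # # ·
    · · · · · · · # # · · ·
    · · · · · · · · · · · ·
    · · · · · · · · · · · ·
    · · · · · · · · · · · ·
T2:
  2·area = 32  (B↔C swapped to make it positive)
  edge (20, 12)→(4, 18): d=(-16,6) right/bottom  bias=-1
  edge (4, 18)→(4, 16): d=(0,-2) top-left  bias=+0
  edge (4, 16)→(20, 12): d=(16,-4) top-left  bias=+0
    (8,6)@(17, 13): e=[2,26,4] → #
    (9,6)@(19, 13): e=[-10,30,12] → ·
    (4,7)@(9, 15): e=[18,10,4] → #
    (5,7)@(11, 15): e=[6,14,12] → #
    (6,7)@(13, 15): e=[-6,18,20] → ·
    (8,7)@(17, 15): e=[-30,26,36] → ·
    (2,8)@(5, 17): e=[10,2,20] → #
    (3,8)@(7, 17): e=[-2,6,28] → ·
    (4,8)@(9, 17): e=[-14,10,36] → ·
    (5,8)@(11, 17): e=[-26,14,44] → ·
    (2,9)@(5, 19): e=[-22,2,52] → ·
  covered (4 px):
    · · · · · · · · · · · ·
    · · · · · · · · · · · ·
    · · · · · · · · · · · ·
    · · · · · · · · · · · ·
    · · · · · · · · · · · ·
    · · · · · · · · · · · ·
    · · · · · · · · # · · ·
    · · · · # # · · · · · ·
    · · # · · · · · · · · ·
    · · · · · · · · · · · ·
    · · · · · · · · · · · ·
T3:
  2·area = 308  (B↔C swapped to make it positive)
  edge (4, 22)→(12, 4): d=(8,-18) top-left  bias=+0
  edge (12, 4)→(22, 20): d=(10,16) right/bottom  bias=-1
  edge (22, 20)→(4, 22): d=(-18,2) right/bottom  bias=-1
    (5,3)@(11, 7): e=[6,46,256] → #
    (6,3)@(13, 7): e=[42,14,252] → #
    (7,3)@(15, 7): e=[78,-18,248] → ·
    (5,4)@(11, 9): e=[22,66,220] → #
    (7,4)@(15, 9): e=[94,2,212] → #
    (8,4)@(17, 9): e=[130,-30,208] → ·
    (4,5)@(9, 11): e=[2,118,188] → #
    (8,5)@(17, 11): e=[146,-10,172] → ·
    (4,6)@(9, 13): e=[18,138,152] → #
    (8,6)@(17, 13): e=[162,10,136] → #
    (9,6)@(19, 13): e=[198,-22,132] → ·
    (4,7)@(9, 15): e=[34,158,116] → #
    (6,10)@(13, 21): e=[154,154,0] → ·  [on edge]
  covered (38 px):
    · · · · · · · · · · · ·
    · · · · · · · · · · · ·
    · · · · · · · · · · · ·
    · · · · · # # · · · · ·
    · · · · · # # # · · · ·
    · · · · # # # # · · · ·
    · · · · # # # # # · · ·
    · · · · # # # # # · · ·
    · · · # # # # # # # · ·
    · · · # # # # # # # # ·
    · · # # # # · · · · · ·
T4:
  2·area = 20
  edge (4, 6)→(12, 4): d=(8,-2) top-left  bias=+0
  edge (12, 4)→(2, 9): d=(-10,5) right/bottom  bias=-1
  edge (2, 9)→(4, 6): d=(2,-3) top-left  bias=+0
    (4,2)@(9, 5): e=[2,5,13] → #
    (5,2)@(11, 5): e=[6,-5,19] → ·
    (2,3)@(5, 7): e=[10,5,5] → #
    (3,3)@(7, 7): e=[14,-5,11] → ·
    (4,3)@(9, 7): e=[18,-15,17] → ·
    (2,4)@(5, 9): e=[26,-15,9] → ·
  covered (2 px):
    · · · · · · · · · · · ·
    · · · · · · · · · · · ·
    · · · · # · · · · · · ·
    · · # · · · · · · · · ·
    · · · · · · · · · · · ·
    · · · · · · · · · · · ·
    · · · · · · · · · · · ·
    · · · · · · · · · · · ·
    · · · · · · · · · · · ·
    · · · · · · · · · · · ·
    · · · · · · · · · · · ·

Answer: [5,5,10]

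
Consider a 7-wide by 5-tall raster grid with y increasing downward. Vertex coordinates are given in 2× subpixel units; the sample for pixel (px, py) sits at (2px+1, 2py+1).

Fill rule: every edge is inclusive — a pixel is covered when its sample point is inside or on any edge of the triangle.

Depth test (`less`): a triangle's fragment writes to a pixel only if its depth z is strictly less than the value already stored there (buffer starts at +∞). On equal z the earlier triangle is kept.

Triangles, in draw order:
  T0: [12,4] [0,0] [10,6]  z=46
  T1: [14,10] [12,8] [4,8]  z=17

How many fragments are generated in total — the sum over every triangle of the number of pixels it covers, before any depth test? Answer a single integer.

T0:
  2·area = 32  (B↔C swapped to make it positive)
  edge (12, 4)→(10, 6): d=(-2,2) inclusive
  edge (10, 6)→(0, 0): d=(-10,-6) inclusive
  edge (0, 0)→(12, 4): d=(12,4) inclusive
    (1,0)@(3, 1): e=[24,8,0] → #  [on edge]
    (2,0)@(5, 1): e=[20,20,-8] → ·
    (1,1)@(3, 3): e=[20,-12,24] → ·
    (2,1)@(5, 3): e=[16,0,16] → #  [on edge]
    (3,1)@(7, 3): e=[12,12,8] → #
    (4,1)@(9, 3): e=[8,24,0] → #  [on edge]
    (5,1)@(11, 3): e=[4,36,-8] → ·
    (6,1)@(13, 3): e=[0,48,-16] → ·  [on edge]
    (2,2)@(5, 5): e=[12,-20,40] → ·
    (3,2)@(7, 5): e=[8,-8,32] → ·
    (4,2)@(9, 5): e=[4,4,24] → #
    (5,2)@(11, 5): e=[0,16,16] → #  [on edge]
    (4,3)@(9, 7): e=[0,-16,48] → ·  [on edge]
    (3,4)@(7, 9): e=[0,-48,80] → ·  [on edge]
  covered (6 px):
    · # · · · · ·
    · · # # # · ·
    · · · · # # ·
    · · · · · · ·
    · · · · · · ·
T1:
  2·area = 16  (B↔C swapped to make it positive)
  edge (14, 10)→(4, 8): d=(-10,-2) inclusive
  edge (4, 8)→(12, 8): d=(8,0) inclusive
  edge (12, 8)→(14, 10): d=(2,2) inclusive
    (2,0)@(5, 1): e=[72,-56,0] → ·  [on edge]
    (3,1)@(7, 3): e=[56,-40,0] → ·  [on edge]
    (4,2)@(9, 5): e=[40,-24,0] → ·  [on edge]
    (5,3)@(11, 7): e=[24,-8,0] → ·  [on edge]
    (4,4)@(9, 9): e=[0,8,8] → #  [on edge]
    (5,4)@(11, 9): e=[4,8,4] → #
    (6,4)@(13, 9): e=[8,8,0] → #  [on edge]
  covered (3 px):
    · · · · · · ·
    · · · · · · ·
    · · · · · · ·
    · · · · · · ·
    · · · · # # #

Final: 9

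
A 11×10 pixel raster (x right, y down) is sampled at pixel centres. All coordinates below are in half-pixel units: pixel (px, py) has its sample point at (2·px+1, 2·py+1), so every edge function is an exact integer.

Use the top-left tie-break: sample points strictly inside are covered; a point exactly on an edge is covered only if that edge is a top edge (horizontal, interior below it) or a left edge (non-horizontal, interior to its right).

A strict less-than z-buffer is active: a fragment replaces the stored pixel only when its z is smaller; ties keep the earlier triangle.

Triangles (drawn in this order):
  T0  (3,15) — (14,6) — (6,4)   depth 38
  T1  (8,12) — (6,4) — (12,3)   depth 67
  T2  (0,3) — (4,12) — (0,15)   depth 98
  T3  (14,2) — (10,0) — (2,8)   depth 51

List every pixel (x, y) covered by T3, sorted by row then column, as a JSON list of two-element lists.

T0:
  2·area = 94  (B↔C swapped to make it positive)
  edge (3, 15)→(6, 4): d=(3,-11) top-left  bias=+0
  edge (6, 4)→(14, 6): d=(8,2) right/bottom  bias=-1
  edge (14, 6)→(3, 15): d=(-11,9) right/bottom  bias=-1
    (3,2)@(7, 5): e=[14,6,74] → █
    (4,2)@(9, 5): e=[36,2,56] → █
    (5,2)@(11, 5): e=[58,-2,38] → ·
    (3,3)@(7, 7): e=[20,22,52] → █
    (5,3)@(11, 7): e=[64,14,16] → █
    (6,3)@(13, 7): e=[86,10,-2] → ·
    (2,4)@(5, 9): e=[4,42,48] → █
    (5,4)@(11, 9): e=[70,30,-6] → ·
    (2,5)@(5, 11): e=[10,58,26] → █
    (4,5)@(9, 11): e=[54,50,-10] → ·
    (2,6)@(5, 13): e=[16,74,4] → █
    (3,6)@(7, 13): e=[38,70,-14] → ·
    (1,7)@(3, 15): e=[0,94,0] → ·  [on edge]
  covered (11 px):
    · · · · · · · · · · ·
    · · · · · · · · · · ·
    · · · █ █ · · · · · ·
    · · · █ █ █ · · · · ·
    · · █ █ █ · · · · · ·
    · · █ █ · · · · · · ·
    · · █ · · · · · · · ·
    · · · · · · · · · · ·
    · · · · · · · · · · ·
    · · · · · · · · · · ·
T1:
  2·area = 50
  edge (8, 12)→(6, 4): d=(-2,-8) top-left  bias=+0
  edge (6, 4)→(12, 3): d=(6,-1) top-left  bias=+0
  edge (12, 3)→(8, 12): d=(-4,9) right/bottom  bias=-1
    (3,2)@(7, 5): e=[6,7,37] → █
    (4,2)@(9, 5): e=[22,9,19] → █
    (5,2)@(11, 5): e=[38,11,1] → █
    (6,2)@(13, 5): e=[54,13,-17] → ·
    (3,3)@(7, 7): e=[2,19,29] → █
    (5,3)@(11, 7): e=[34,23,-7] → ·
    (3,4)@(7, 9): e=[-2,31,21] → ·
    (4,4)@(9, 9): e=[14,33,3] → █
    (5,4)@(11, 9): e=[30,35,-15] → ·
    (4,5)@(9, 11): e=[10,45,-5] → ·
  covered (6 px):
    · · · · · · · · · · ·
    · · · · · · · · · · ·
    · · · █ █ █ · · · · ·
    · · · █ █ · · · · · ·
    · · · · █ · · · · · ·
    · · · · · · · · · · ·
    · · · · · · · · · · ·
    · · · · · · · · · · ·
    · · · · · · · · · · ·
    · · · · · · · · · · ·
T2:
  2·area = 48
  edge (0, 3)→(4, 12): d=(4,9) right/bottom  bias=-1
  edge (4, 12)→(0, 15): d=(-4,3) right/bottom  bias=-1
  edge (0, 15)→(0, 3): d=(0,-12) top-left  bias=+0
    (0,3)@(1, 7): e=[7,29,12] → █
    (1,3)@(3, 7): e=[-11,23,36] → ·
    (0,4)@(1, 9): e=[15,21,12] → █
    (1,4)@(3, 9): e=[-3,15,36] → ·
    (0,5)@(1, 11): e=[23,13,12] → █
    (1,5)@(3, 11): e=[5,7,36] → █
    (2,5)@(5, 11): e=[-13,1,60] → ·
    (0,6)@(1, 13): e=[31,5,12] → █
    (1,6)@(3, 13): e=[13,-1,36] → ·
    (0,7)@(1, 15): e=[39,-3,12] → ·
  covered (5 px):
    · · · · · · · · · · ·
    · · · · · · · · · · ·
    · · · · · · · · · · ·
    █ · · · · · · · · · ·
    █ · · · · · · · · · ·
    █ █ · · · · · · · · ·
    █ · · · · · · · · · ·
    · · · · · · · · · · ·
    · · · · · · · · · · ·
    · · · · · · · · · · ·
T3:
  2·area = 48  (B↔C swapped to make it positive)
  edge (14, 2)→(2, 8): d=(-12,6) right/bottom  bias=-1
  edge (2, 8)→(10, 0): d=(8,-8) top-left  bias=+0
  edge (10, 0)→(14, 2): d=(4,2) right/bottom  bias=-1
    (4,0)@(9, 1): e=[42,0,6] → █  [on edge]
    (5,0)@(11, 1): e=[30,16,2] → █
    (6,0)@(13, 1): e=[18,32,-2] → ·
    (3,1)@(7, 3): e=[30,0,18] → █  [on edge]
    (6,1)@(13, 3): e=[-6,48,6] → ·
    (2,2)@(5, 5): e=[18,0,30] → █  [on edge]
    (4,2)@(9, 5): e=[-6,32,22] → ·
    (5,2)@(11, 5): e=[-18,48,18] → ·
    (1,3)@(3, 7): e=[6,0,42] → █  [on edge]
    (2,3)@(5, 7): e=[-6,16,38] → ·
    (3,3)@(7, 7): e=[-18,32,34] → ·
    (0,4)@(1, 9): e=[-6,0,54] → ·  [on edge]
  covered (8 px):
    · · · · █ █ · · · · ·
    · · · █ █ █ · · · · ·
    · · █ █ · · · · · · ·
    · █ · · · · · · · · ·
    · · · · · · · · · · ·
    · · · · · · · · · · ·
    · · · · · · · · · · ·
    · · · · · · · · · · ·
    · · · · · · · · · · ·
    · · · · · · · · · · ·

Final: [[4,0],[5,0],[3,1],[4,1],[5,1],[2,2],[3,2],[1,3]]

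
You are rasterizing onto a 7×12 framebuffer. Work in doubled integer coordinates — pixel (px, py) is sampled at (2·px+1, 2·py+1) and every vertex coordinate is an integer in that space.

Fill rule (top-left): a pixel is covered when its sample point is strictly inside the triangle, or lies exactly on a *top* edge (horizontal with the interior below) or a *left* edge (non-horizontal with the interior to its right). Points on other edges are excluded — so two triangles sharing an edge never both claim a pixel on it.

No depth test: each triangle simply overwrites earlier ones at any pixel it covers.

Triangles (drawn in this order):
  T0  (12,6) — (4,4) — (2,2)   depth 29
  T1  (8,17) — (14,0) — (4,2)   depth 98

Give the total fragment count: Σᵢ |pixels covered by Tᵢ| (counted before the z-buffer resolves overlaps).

T0:
  2·area = 12
  edge (12, 6)→(4, 4): d=(-8,-2) top-left  bias=+0
  edge (4, 4)→(2, 2): d=(-2,-2) top-left  bias=+0
  edge (2, 2)→(12, 6): d=(10,4) right/bottom  bias=-1
    (0,0)@(1, 1): e=[18,0,-6] → ·  [on edge]
    (1,1)@(3, 3): e=[6,0,6] → █  [on edge]
    (2,1)@(5, 3): e=[10,4,-2] → ·
    (1,2)@(3, 5): e=[-10,-4,26] → ·
    (2,2)@(5, 5): e=[-6,0,18] → ·  [on edge]
    (4,2)@(9, 5): e=[2,8,2] → █
    (5,2)@(11, 5): e=[6,12,-6] → ·
    (3,3)@(7, 7): e=[-18,0,30] → ·  [on edge]
    (4,3)@(9, 7): e=[-14,4,22] → ·
    (4,4)@(9, 9): e=[-30,0,42] → ·  [on edge]
    (5,5)@(11, 11): e=[-42,0,54] → ·  [on edge]
    (6,6)@(13, 13): e=[-54,0,66] → ·  [on edge]
  covered (2 px):
    · · · · · · ·
    · █ · · · · ·
    · · · · █ · ·
    · · · · · · ·
    · · · · · · ·
    · · · · · · ·
    · · · · · · ·
    · · · · · · ·
    · · · · · · ·
    · · · · · · ·
    · · · · · · ·
    · · · · · · ·
T1:
  2·area = 158  (B↔C swapped to make it positive)
  edge (8, 17)→(4, 2): d=(-4,-15) top-left  bias=+0
  edge (4, 2)→(14, 0): d=(10,-2) top-left  bias=+0
  edge (14, 0)→(8, 17): d=(-6,17) right/bottom  bias=-1
    (4,0)@(9, 1): e=[79,0,79] → █  [on edge]
    (5,0)@(11, 1): e=[109,4,45] → █
    (6,0)@(13, 1): e=[139,8,11] → █
    (2,1)@(5, 3): e=[11,12,135] → █
    (3,1)@(7, 3): e=[41,16,101] → █
    (6,1)@(13, 3): e=[131,28,-1] → ·
    (2,2)@(5, 5): e=[3,32,123] → █
    (6,2)@(13, 5): e=[123,48,-13] → ·
    (2,3)@(5, 7): e=[-5,52,111] → ·
    (3,3)@(7, 7): e=[25,56,77] → █
    (6,3)@(13, 7): e=[115,68,-25] → ·
    (3,4)@(7, 9): e=[17,76,65] → █
  covered (20 px):
    · · · · █ █ █
    · · █ █ █ █ ·
    · · █ █ █ █ ·
    · · · █ █ █ ·
    · · · █ █ · ·
    · · · █ █ · ·
    · · · █ █ · ·
    · · · · · · ·
    · · · · · · ·
    · · · · · · ·
    · · · · · · ·
    · · · · · · ·

Result: 22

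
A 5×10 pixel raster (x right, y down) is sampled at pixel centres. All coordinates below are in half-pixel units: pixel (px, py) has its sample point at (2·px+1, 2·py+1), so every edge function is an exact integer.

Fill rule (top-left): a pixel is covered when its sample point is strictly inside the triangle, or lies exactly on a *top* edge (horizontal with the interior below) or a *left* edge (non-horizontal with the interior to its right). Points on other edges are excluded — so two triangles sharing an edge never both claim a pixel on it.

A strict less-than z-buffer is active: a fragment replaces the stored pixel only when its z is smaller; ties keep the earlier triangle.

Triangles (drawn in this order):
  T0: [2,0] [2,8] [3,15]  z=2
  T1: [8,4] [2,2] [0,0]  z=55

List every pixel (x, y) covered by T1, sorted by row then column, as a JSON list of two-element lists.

T0:
  2·area = 8  (B↔C swapped to make it positive)
  edge (2, 0)→(3, 15): d=(1,15) right/bottom  bias=-1
  edge (3, 15)→(2, 8): d=(-1,-7) top-left  bias=+0
  edge (2, 8)→(2, 0): d=(0,-8) top-left  bias=+0
    (0,0)@(1, 1): e=[16,0,-8] → ·  [on edge]
    (1,7)@(3, 15): e=[0,0,8] → ·  [on edge]
  covered (0 px):
    · · · · ·
    · · · · ·
    · · · · ·
    · · · · ·
    · · · · ·
    · · · · ·
    · · · · ·
    · · · · ·
    · · · · ·
    · · · · ·
T1:
  2·area = 8
  edge (8, 4)→(2, 2): d=(-6,-2) top-left  bias=+0
  edge (2, 2)→(0, 0): d=(-2,-2) top-left  bias=+0
  edge (0, 0)→(8, 4): d=(8,4) right/bottom  bias=-1
    (0,0)@(1, 1): e=[4,0,4] → #  [on edge]
    (1,0)@(3, 1): e=[8,4,-4] → ·
    (0,1)@(1, 3): e=[-8,-4,20] → ·
    (1,1)@(3, 3): e=[-4,0,12] → ·  [on edge]
    (2,1)@(5, 3): e=[0,4,4] → #  [on edge]
    (3,1)@(7, 3): e=[4,8,-4] → ·
    (2,2)@(5, 5): e=[-12,0,20] → ·  [on edge]
    (3,3)@(7, 7): e=[-20,0,28] → ·  [on edge]
    (4,4)@(9, 9): e=[-28,0,36] → ·  [on edge]
  covered (2 px):
    # · · · ·
    · · # · ·
    · · · · ·
    · · · · ·
    · · · · ·
    · · · · ·
    · · · · ·
    · · · · ·
    · · · · ·
    · · · · ·

Answer: [[0,0],[2,1]]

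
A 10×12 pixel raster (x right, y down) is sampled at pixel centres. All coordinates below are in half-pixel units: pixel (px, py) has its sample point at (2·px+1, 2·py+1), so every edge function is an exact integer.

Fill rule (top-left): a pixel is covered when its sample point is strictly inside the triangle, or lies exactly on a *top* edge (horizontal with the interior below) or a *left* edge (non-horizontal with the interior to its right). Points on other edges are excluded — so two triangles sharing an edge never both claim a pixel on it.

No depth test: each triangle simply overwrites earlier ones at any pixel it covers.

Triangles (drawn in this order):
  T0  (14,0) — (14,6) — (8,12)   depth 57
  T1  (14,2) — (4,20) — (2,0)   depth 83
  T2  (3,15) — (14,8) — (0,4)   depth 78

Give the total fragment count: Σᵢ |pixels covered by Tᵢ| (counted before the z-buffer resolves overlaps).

T0:
  2·area = 36
  edge (14, 0)→(14, 6): d=(0,6) right/bottom  bias=-1
  edge (14, 6)→(8, 12): d=(-6,6) right/bottom  bias=-1
  edge (8, 12)→(14, 0): d=(6,-12) top-left  bias=+0
    (9,0)@(19, 1): e=[-30,0,66] → .  [on edge]
    (6,1)@(13, 3): e=[6,24,6] → X
    (7,1)@(15, 3): e=[-6,12,30] → .
    (8,1)@(17, 3): e=[-18,0,54] → .  [on edge]
    (6,2)@(13, 5): e=[6,12,18] → X
    (7,2)@(15, 5): e=[-6,0,42] → .  [on edge]
    (5,3)@(11, 7): e=[18,12,6] → X
    (6,3)@(13, 7): e=[6,0,30] → .  [on edge]
    (5,4)@(11, 9): e=[18,0,18] → .  [on edge]
    (4,5)@(9, 11): e=[30,0,6] → .  [on edge]
    (3,6)@(7, 13): e=[42,0,-6] → .  [on edge]
    (2,7)@(5, 15): e=[54,0,-18] → .  [on edge]
    (1,8)@(3, 17): e=[66,0,-30] → .  [on edge]
    (0,9)@(1, 19): e=[78,0,-42] → .  [on edge]
  covered (3 px):
    . . . . . . . . . .
    . . . . . . X . . .
    . . . . . . X . . .
    . . . . . X . . . .
    . . . . . . . . . .
    . . . . . . . . . .
    . . . . . . . . . .
    . . . . . . . . . .
    . . . . . . . . . .
    . . . . . . . . . .
    . . . . . . . . . .
    . . . . . . . . . .
T1:
  2·area = 236
  edge (14, 2)→(4, 20): d=(-10,18) right/bottom  bias=-1
  edge (4, 20)→(2, 0): d=(-2,-20) top-left  bias=+0
  edge (2, 0)→(14, 2): d=(12,2) right/bottom  bias=-1
    (1,0)@(3, 1): e=[208,18,10] → X
    (2,0)@(5, 1): e=[172,58,6] → X
    (3,0)@(7, 1): e=[136,98,2] → X
    (4,0)@(9, 1): e=[100,138,-2] → .
    (1,1)@(3, 3): e=[188,14,34] → X
    (4,1)@(9, 3): e=[80,134,22] → X
    (5,1)@(11, 3): e=[44,174,18] → X
    (6,1)@(13, 3): e=[8,214,14] → X
    (7,1)@(15, 3): e=[-28,254,10] → .
    (1,2)@(3, 5): e=[168,10,58] → X
    (6,2)@(13, 5): e=[-12,210,38] → .
    (1,3)@(3, 7): e=[148,6,82] → X
    (4,5)@(9, 11): e=[0,118,118] → .  [on edge]
  covered (29 px):
    . X X X . . . . . .
    . X X X X X X . . .
    . X X X X X . . . .
    . X X X X X . . . .
    . X X X X . . . . .
    . . X X . . . . . .
    . . X X . . . . . .
    . . X . . . . . . .
    . . X . . . . . . .
    . . . . . . . . . .
    . . . . . . . . . .
    . . . . . . . . . .
T2:
  2·area = 142  (B↔C swapped to make it positive)
  edge (3, 15)→(0, 4): d=(-3,-11) top-left  bias=+0
  edge (0, 4)→(14, 8): d=(14,4) right/bottom  bias=-1
  edge (14, 8)→(3, 15): d=(-11,7) right/bottom  bias=-1
    (0,2)@(1, 5): e=[8,10,124] → X
    (1,2)@(3, 5): e=[30,2,110] → X
    (2,2)@(5, 5): e=[52,-6,96] → .
    (0,3)@(1, 7): e=[2,38,102] → X
    (2,3)@(5, 7): e=[46,22,74] → X
    (3,3)@(7, 7): e=[68,14,60] → X
    (4,3)@(9, 7): e=[90,6,46] → X
    (5,3)@(11, 7): e=[112,-2,32] → .
    (0,4)@(1, 9): e=[-4,66,80] → .
    (1,4)@(3, 9): e=[18,58,66] → X
    (5,4)@(11, 9): e=[106,26,10] → X
    (6,4)@(13, 9): e=[128,18,-4] → .
    (1,7)@(3, 15): e=[0,142,0] → .  [on edge]
  covered (18 px):
    . . . . . . . . . .
    . . . . . . . . . .
    X X . . . . . . . .
    X X X X X . . . . .
    . X X X X X . . . .
    . X X X X . . . . .
    . X X . . . . . . .
    . . . . . . . . . .
    . . . . . . . . . .
    . . . . . . . . . .
    . . . . . . . . . .
    . . . . . . . . . .

Result: 50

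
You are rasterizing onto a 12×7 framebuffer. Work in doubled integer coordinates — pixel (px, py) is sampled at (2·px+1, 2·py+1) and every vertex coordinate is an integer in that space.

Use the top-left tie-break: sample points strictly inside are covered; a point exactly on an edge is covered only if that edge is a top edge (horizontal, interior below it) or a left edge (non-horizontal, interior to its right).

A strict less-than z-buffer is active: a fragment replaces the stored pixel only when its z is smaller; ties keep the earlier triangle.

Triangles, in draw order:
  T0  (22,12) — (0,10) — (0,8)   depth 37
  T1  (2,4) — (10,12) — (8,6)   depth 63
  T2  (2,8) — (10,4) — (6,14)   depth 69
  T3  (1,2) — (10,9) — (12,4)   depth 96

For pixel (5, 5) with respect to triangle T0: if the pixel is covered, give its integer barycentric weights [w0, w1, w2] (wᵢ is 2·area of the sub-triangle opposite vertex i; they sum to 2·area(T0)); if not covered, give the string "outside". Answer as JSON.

T0:
  2·area = 44
  edge (22, 12)→(0, 10): d=(-22,-2) top-left  bias=+0
  edge (0, 10)→(0, 8): d=(0,-2) top-left  bias=+0
  edge (0, 8)→(22, 12): d=(22,4) right/bottom  bias=-1
    (0,4)@(1, 9): e=[24,2,18] → X
    (1,4)@(3, 9): e=[28,6,10] → X
    (2,4)@(5, 9): e=[32,10,2] → X
    (3,4)@(7, 9): e=[36,14,-6] → .
    (0,5)@(1, 11): e=[-20,2,62] → .
    (1,5)@(3, 11): e=[-16,6,54] → .
    (2,5)@(5, 11): e=[-12,10,46] → .
    (5,5)@(11, 11): e=[0,22,22] → X  [on edge]
    (6,5)@(13, 11): e=[4,26,14] → X
    (7,5)@(15, 11): e=[8,30,6] → X
    (8,5)@(17, 11): e=[12,34,-2] → .
    (5,6)@(11, 13): e=[-44,22,66] → .
  covered (6 px):
    . . . . . . . . . . . .
    . . . . . . . . . . . .
    . . . . . . . . . . . .
    . . . . . . . . . . . .
    X X X . . . . . . . . .
    . . . . . X X X . . . .
    . . . . . . . . . . . .
T1:
  2·area = 32  (B↔C swapped to make it positive)
  edge (2, 4)→(8, 6): d=(6,2) right/bottom  bias=-1
  edge (8, 6)→(10, 12): d=(2,6) right/bottom  bias=-1
  edge (10, 12)→(2, 4): d=(-8,-8) top-left  bias=+0
    (0,1)@(1, 3): e=[-4,36,0] → .  [on edge]
    (3,1)@(7, 3): e=[-16,0,48] → .  [on edge]
    (1,2)@(3, 5): e=[4,28,0] → X  [on edge]
    (2,2)@(5, 5): e=[0,16,16] → .  [on edge]
    (1,3)@(3, 7): e=[16,32,-16] → .
    (2,3)@(5, 7): e=[12,20,0] → X  [on edge]
    (3,3)@(7, 7): e=[8,8,16] → X
    (4,3)@(9, 7): e=[4,-4,32] → .
    (5,3)@(11, 7): e=[0,-16,48] → .  [on edge]
    (2,4)@(5, 9): e=[24,24,-16] → .
    (3,4)@(7, 9): e=[20,12,0] → X  [on edge]
    (4,4)@(9, 9): e=[16,0,16] → .  [on edge]
    (8,4)@(17, 9): e=[0,-48,80] → .  [on edge]
    (4,5)@(9, 11): e=[28,4,0] → X  [on edge]
    (11,5)@(23, 11): e=[0,-80,112] → .  [on edge]
    (5,6)@(11, 13): e=[36,-4,0] → .  [on edge]
  covered (5 px):
    . . . . . . . . . . . .
    . . . . . . . . . . . .
    . X . . . . . . . . . .
    . . X X . . . . . . . .
    . . . X . . . . . . . .
    . . . . X . . . . . . .
    . . . . . . . . . . . .
T2:
  2·area = 64
  edge (2, 8)→(10, 4): d=(8,-4) top-left  bias=+0
  edge (10, 4)→(6, 14): d=(-4,10) right/bottom  bias=-1
  edge (6, 14)→(2, 8): d=(-4,-6) top-left  bias=+0
    (4,2)@(9, 5): e=[4,6,54] → X
    (5,2)@(11, 5): e=[12,-14,66] → .
    (2,3)@(5, 7): e=[4,38,22] → X
    (3,3)@(7, 7): e=[12,18,34] → X
    (4,3)@(9, 7): e=[20,-2,46] → .
    (1,4)@(3, 9): e=[12,50,2] → X
    (4,4)@(9, 9): e=[36,-10,38] → .
    (1,5)@(3, 11): e=[28,42,-6] → .
    (2,5)@(5, 11): e=[36,22,6] → X
    (4,5)@(9, 11): e=[52,-18,30] → .
    (2,6)@(5, 13): e=[52,14,-2] → .
    (3,6)@(7, 13): e=[60,-6,10] → .
  covered (8 px):
    . . . . . . . . . . . .
    . . . . . . . . . . . .
    . . . . X . . . . . . .
    . . X X . . . . . . . .
    . X X X . . . . . . . .
    . . X X . . . . . . . .
    . . . . . . . . . . . .
T3:
  2·area = 59  (B↔C swapped to make it positive)
  edge (1, 2)→(12, 4): d=(11,2) right/bottom  bias=-1
  edge (12, 4)→(10, 9): d=(-2,5) right/bottom  bias=-1
  edge (10, 9)→(1, 2): d=(-9,-7) top-left  bias=+0
    (1,1)@(3, 3): e=[7,47,5] → X
    (2,1)@(5, 3): e=[3,37,19] → X
    (3,1)@(7, 3): e=[-1,27,33] → .
    (1,2)@(3, 5): e=[29,43,-13] → .
    (2,2)@(5, 5): e=[25,33,1] → X
    (3,2)@(7, 5): e=[21,23,15] → X
    (4,2)@(9, 5): e=[17,13,29] → X
    (5,2)@(11, 5): e=[13,3,43] → X
    (6,2)@(13, 5): e=[9,-7,57] → .
    (2,3)@(5, 7): e=[47,29,-17] → .
    (3,3)@(7, 7): e=[43,19,-3] → .
    (4,3)@(9, 7): e=[39,9,11] → X
  covered (7 px):
    . . . . . . . . . . . .
    . X X . . . . . . . . .
    . . X X X X . . . . . .
    . . . . X . . . . . . .
    . . . . . . . . . . . .
    . . . . . . . . . . . .
    . . . . . . . . . . . .

Final: [22,22,0]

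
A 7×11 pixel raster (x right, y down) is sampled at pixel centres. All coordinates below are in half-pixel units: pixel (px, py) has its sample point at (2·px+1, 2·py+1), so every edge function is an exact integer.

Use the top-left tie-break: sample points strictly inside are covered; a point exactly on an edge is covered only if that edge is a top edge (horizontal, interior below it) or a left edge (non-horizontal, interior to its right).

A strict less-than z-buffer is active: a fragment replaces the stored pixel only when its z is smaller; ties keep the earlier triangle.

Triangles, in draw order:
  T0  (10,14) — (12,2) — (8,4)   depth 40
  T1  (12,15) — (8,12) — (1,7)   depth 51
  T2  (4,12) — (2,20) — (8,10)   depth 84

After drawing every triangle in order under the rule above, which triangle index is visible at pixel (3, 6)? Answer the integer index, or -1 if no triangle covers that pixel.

T0:
  2·area = 44  (B↔C swapped to make it positive)
  edge (10, 14)→(8, 4): d=(-2,-10) top-left  bias=+0
  edge (8, 4)→(12, 2): d=(4,-2) top-left  bias=+0
  edge (12, 2)→(10, 14): d=(-2,12) right/bottom  bias=-1
    (5,1)@(11, 3): e=[32,2,10] → █
    (6,1)@(13, 3): e=[52,6,-14] → ·
    (4,2)@(9, 5): e=[8,6,30] → █
    (6,2)@(13, 5): e=[48,14,-18] → ·
    (4,3)@(9, 7): e=[4,14,26] → █
    (6,3)@(13, 7): e=[44,22,-22] → ·
    (4,4)@(9, 9): e=[0,22,22] → █  [on edge]
    (5,4)@(11, 9): e=[20,26,-2] → ·
    (4,5)@(9, 11): e=[-4,30,18] → ·
    (5,9)@(11, 19): e=[0,66,-22] → ·  [on edge]
  covered (6 px):
    · · · · · · ·
    · · · · · █ ·
    · · · · █ █ ·
    · · · · █ █ ·
    · · · · █ · ·
    · · · · · · ·
    · · · · · · ·
    · · · · · · ·
    · · · · · · ·
    · · · · · · ·
    · · · · · · ·
T1:
  2·area = 1  (B↔C swapped to make it positive)
  edge (12, 15)→(1, 7): d=(-11,-8) top-left  bias=+0
  edge (1, 7)→(8, 12): d=(7,5) right/bottom  bias=-1
  edge (8, 12)→(12, 15): d=(4,3) right/bottom  bias=-1
    (0,3)@(1, 7): e=[0,0,1] → ·  [on edge]
  covered (0 px):
    · · · · · · ·
    · · · · · · ·
    · · · · · · ·
    · · · · · · ·
    · · · · · · ·
    · · · · · · ·
    · · · · · · ·
    · · · · · · ·
    · · · · · · ·
    · · · · · · ·
    · · · · · · ·
T2:
  2·area = 28  (B↔C swapped to make it positive)
  edge (4, 12)→(8, 10): d=(4,-2) top-left  bias=+0
  edge (8, 10)→(2, 20): d=(-6,10) right/bottom  bias=-1
  edge (2, 20)→(4, 12): d=(2,-8) top-left  bias=+0
    (5,2)@(11, 5): e=[-14,0,42] → ·  [on edge]
    (3,5)@(7, 11): e=[2,4,22] → █
    (4,5)@(9, 11): e=[6,-16,38] → ·
    (2,6)@(5, 13): e=[6,12,10] → █
    (3,6)@(7, 13): e=[10,-8,26] → ·
    (2,7)@(5, 15): e=[14,0,14] → ·  [on edge]
    (1,8)@(3, 17): e=[18,8,2] → █
    (2,8)@(5, 17): e=[22,-12,18] → ·
    (1,9)@(3, 19): e=[26,-4,6] → ·
  covered (3 px):
    · · · · · · ·
    · · · · · · ·
    · · · · · · ·
    · · · · · · ·
    · · · · · · ·
    · · · █ · · ·
    · · █ · · · ·
    · · · · · · ·
    · █ · · · · ·
    · · · · · · ·
    · · · · · · ·

Z-buffer (winner per pixel, '.' = empty):
  . . . . . . .
  . . . . . 0 .
  . . . . 0 0 .
  . . . . 0 0 .
  . . . . 0 . .
  . . . 2 . . .
  . . 2 . . . .
  . . . . . . .
  . 2 . . . . .
  . . . . . . .
  . . . . . . .

Answer: -1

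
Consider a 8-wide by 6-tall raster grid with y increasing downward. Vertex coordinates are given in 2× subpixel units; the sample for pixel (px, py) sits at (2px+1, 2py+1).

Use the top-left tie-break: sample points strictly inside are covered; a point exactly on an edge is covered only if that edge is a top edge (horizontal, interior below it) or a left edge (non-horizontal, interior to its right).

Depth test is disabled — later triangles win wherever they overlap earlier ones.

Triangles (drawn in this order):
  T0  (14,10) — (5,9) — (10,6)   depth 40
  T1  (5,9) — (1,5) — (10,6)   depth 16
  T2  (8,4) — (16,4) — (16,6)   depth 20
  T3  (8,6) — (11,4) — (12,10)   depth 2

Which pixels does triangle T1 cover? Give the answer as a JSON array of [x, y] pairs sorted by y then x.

T0:
  2·area = 32
  edge (14, 10)→(5, 9): d=(-9,-1) top-left  bias=+0
  edge (5, 9)→(10, 6): d=(5,-3) top-left  bias=+0
  edge (10, 6)→(14, 10): d=(4,4) right/bottom  bias=-1
    (2,0)@(5, 1): e=[72,-40,0] → ·  [on edge]
    (3,1)@(7, 3): e=[56,-24,0] → ·  [on edge]
    (7,1)@(15, 3): e=[64,0,-32] → ·  [on edge]
    (4,2)@(9, 5): e=[40,-8,0] → ·  [on edge]
    (4,3)@(9, 7): e=[22,2,8] → #
    (5,3)@(11, 7): e=[24,8,0] → ·  [on edge]
    (2,4)@(5, 9): e=[0,0,32] → #  [on edge]
    (3,4)@(7, 9): e=[2,6,24] → #
    (5,4)@(11, 9): e=[6,18,8] → #
    (6,4)@(13, 9): e=[8,24,0] → ·  [on edge]
    (2,5)@(5, 11): e=[-18,10,40] → ·
    (3,5)@(7, 11): e=[-16,16,32] → ·
    (7,5)@(15, 11): e=[-8,40,0] → ·  [on edge]
  covered (5 px):
    · · · · · · · ·
    · · · · · · · ·
    · · · · · · · ·
    · · · · # · · ·
    · · # # # # · ·
    · · · · · · · ·
T1:
  2·area = 32
  edge (5, 9)→(1, 5): d=(-4,-4) top-left  bias=+0
  edge (1, 5)→(10, 6): d=(9,1) right/bottom  bias=-1
  edge (10, 6)→(5, 9): d=(-5,3) right/bottom  bias=-1
    (7,1)@(15, 3): e=[64,-32,0] → ·  [on edge]
    (0,2)@(1, 5): e=[0,0,32] → ·  [on edge]
    (1,3)@(3, 7): e=[0,16,16] → #  [on edge]
    (2,3)@(5, 7): e=[8,14,10] → #
    (3,3)@(7, 7): e=[16,12,4] → #
    (4,3)@(9, 7): e=[24,10,-2] → ·
    (1,4)@(3, 9): e=[-8,34,6] → ·
    (2,4)@(5, 9): e=[0,32,0] → ·  [on edge]
    (3,4)@(7, 9): e=[8,30,-6] → ·
    (3,5)@(7, 11): e=[0,48,-16] → ·  [on edge]
  covered (3 px):
    · · · · · · · ·
    · · · · · · · ·
    · · · · · · · ·
    · # # # · · · ·
    · · · · · · · ·
    · · · · · · · ·
T2:
  2·area = 16
  edge (8, 4)→(16, 4): d=(8,0) top-left  bias=+0
  edge (16, 4)→(16, 6): d=(0,2) right/bottom  bias=-1
  edge (16, 6)→(8, 4): d=(-8,-2) top-left  bias=+0
    (6,2)@(13, 5): e=[8,6,2] → #
    (7,2)@(15, 5): e=[8,2,6] → #
    (6,3)@(13, 7): e=[24,6,-14] → ·
    (7,3)@(15, 7): e=[24,2,-10] → ·
  covered (2 px):
    · · · · · · · ·
    · · · · · · · ·
    · · · · · · # #
    · · · · · · · ·
    · · · · · · · ·
    · · · · · · · ·
T3:
  2·area = 20
  edge (8, 6)→(11, 4): d=(3,-2) top-left  bias=+0
  edge (11, 4)→(12, 10): d=(1,6) right/bottom  bias=-1
  edge (12, 10)→(8, 6): d=(-4,-4) top-left  bias=+0
    (1,0)@(3, 1): e=[-25,45,0] → ·  [on edge]
    (2,1)@(5, 3): e=[-15,35,0] → ·  [on edge]
    (3,2)@(7, 5): e=[-5,25,0] → ·  [on edge]
    (5,2)@(11, 5): e=[3,1,16] → #
    (6,2)@(13, 5): e=[7,-11,24] → ·
    (4,3)@(9, 7): e=[5,15,0] → #  [on edge]
    (6,3)@(13, 7): e=[13,-9,16] → ·
    (4,4)@(9, 9): e=[11,17,-8] → ·
    (5,4)@(11, 9): e=[15,5,0] → #  [on edge]
    (6,4)@(13, 9): e=[19,-7,8] → ·
    (5,5)@(11, 11): e=[21,7,-8] → ·
    (6,5)@(13, 11): e=[25,-5,0] → ·  [on edge]
  covered (4 px):
    · · · · · · · ·
    · · · · · · · ·
    · · · · · # · ·
    · · · · # # · ·
    · · · · · # · ·
    · · · · · · · ·

Final: [[1,3],[2,3],[3,3]]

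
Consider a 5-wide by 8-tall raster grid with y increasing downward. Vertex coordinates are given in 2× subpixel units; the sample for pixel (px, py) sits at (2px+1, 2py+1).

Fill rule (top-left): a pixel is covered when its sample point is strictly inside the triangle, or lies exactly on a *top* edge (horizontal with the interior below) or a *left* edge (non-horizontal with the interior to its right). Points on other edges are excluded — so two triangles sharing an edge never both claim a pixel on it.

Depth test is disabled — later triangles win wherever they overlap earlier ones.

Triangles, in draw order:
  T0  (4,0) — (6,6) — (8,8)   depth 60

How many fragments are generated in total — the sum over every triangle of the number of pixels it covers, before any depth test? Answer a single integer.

T0:
  2·area = 8  (B↔C swapped to make it positive)
  edge (4, 0)→(8, 8): d=(4,8) right/bottom  bias=-1
  edge (8, 8)→(6, 6): d=(-2,-2) top-left  bias=+0
  edge (6, 6)→(4, 0): d=(-2,-6) top-left  bias=+0
    (0,0)@(1, 1): e=[28,0,-20] → .  [on edge]
    (1,1)@(3, 3): e=[20,0,-12] → .  [on edge]
    (2,1)@(5, 3): e=[4,4,0] → X  [on edge]
    (3,1)@(7, 3): e=[-12,8,12] → .
    (2,2)@(5, 5): e=[12,0,-4] → .  [on edge]
    (3,3)@(7, 7): e=[4,0,4] → X  [on edge]
    (4,3)@(9, 7): e=[-12,4,16] → .
    (3,4)@(7, 9): e=[12,-4,0] → .  [on edge]
    (4,4)@(9, 9): e=[-4,0,12] → .  [on edge]
    (4,7)@(9, 15): e=[20,-12,0] → .  [on edge]
  covered (2 px):
    . . . . .
    . . X . .
    . . . . .
    . . . X .
    . . . . .
    . . . . .
    . . . . .
    . . . . .

Result: 2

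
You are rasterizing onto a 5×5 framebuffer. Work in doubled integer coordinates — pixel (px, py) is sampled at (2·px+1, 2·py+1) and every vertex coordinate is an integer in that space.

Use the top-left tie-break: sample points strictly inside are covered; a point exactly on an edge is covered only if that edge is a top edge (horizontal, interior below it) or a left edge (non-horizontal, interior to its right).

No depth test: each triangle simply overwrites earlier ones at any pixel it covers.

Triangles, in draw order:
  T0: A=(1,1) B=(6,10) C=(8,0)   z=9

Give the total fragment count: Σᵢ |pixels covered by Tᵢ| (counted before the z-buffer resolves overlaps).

T0:
  2·area = 68  (B↔C swapped to make it positive)
  edge (1, 1)→(8, 0): d=(7,-1) top-left  bias=+0
  edge (8, 0)→(6, 10): d=(-2,10) right/bottom  bias=-1
  edge (6, 10)→(1, 1): d=(-5,-9) top-left  bias=+0
    (0,0)@(1, 1): e=[0,68,0] → X  [on edge]
    (1,0)@(3, 1): e=[2,48,18] → X
    (2,0)@(5, 1): e=[4,28,36] → X
    (3,0)@(7, 1): e=[6,8,54] → X
    (4,0)@(9, 1): e=[8,-12,72] → .
    (0,1)@(1, 3): e=[14,64,-10] → .
    (1,1)@(3, 3): e=[16,44,8] → X
    (4,1)@(9, 3): e=[22,-16,62] → .
    (1,2)@(3, 5): e=[30,40,-2] → .
    (2,2)@(5, 5): e=[32,20,16] → X
    (3,2)@(7, 5): e=[34,0,34] → .  [on edge]
    (2,3)@(5, 7): e=[46,16,6] → X
  covered (9 px):
    X X X X .
    . X X X .
    . . X . .
    . . X . .
    . . . . .

Result: 9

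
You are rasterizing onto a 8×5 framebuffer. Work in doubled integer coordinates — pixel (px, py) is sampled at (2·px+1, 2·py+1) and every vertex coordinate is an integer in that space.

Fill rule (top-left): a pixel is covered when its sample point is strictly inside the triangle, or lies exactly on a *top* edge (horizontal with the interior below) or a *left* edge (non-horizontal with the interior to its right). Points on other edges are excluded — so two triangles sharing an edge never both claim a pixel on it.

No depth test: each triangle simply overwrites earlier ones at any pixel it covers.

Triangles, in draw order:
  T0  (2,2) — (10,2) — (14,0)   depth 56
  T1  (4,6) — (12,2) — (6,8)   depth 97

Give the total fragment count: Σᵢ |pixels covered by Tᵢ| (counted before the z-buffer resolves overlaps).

T0:
  2·area = 16  (B↔C swapped to make it positive)
  edge (2, 2)→(14, 0): d=(12,-2) top-left  bias=+0
  edge (14, 0)→(10, 2): d=(-4,2) right/bottom  bias=-1
  edge (10, 2)→(2, 2): d=(-8,0) right/bottom  bias=-1
    (4,0)@(9, 1): e=[2,6,8] → #
    (5,0)@(11, 1): e=[6,2,8] → #
    (6,0)@(13, 1): e=[10,-2,8] → ·
    (4,1)@(9, 3): e=[26,-2,-8] → ·
    (5,1)@(11, 3): e=[30,-6,-8] → ·
  covered (2 px):
    · · · · # # · ·
    · · · · · · · ·
    · · · · · · · ·
    · · · · · · · ·
    · · · · · · · ·
T1:
  2·area = 24
  edge (4, 6)→(12, 2): d=(8,-4) top-left  bias=+0
  edge (12, 2)→(6, 8): d=(-6,6) right/bottom  bias=-1
  edge (6, 8)→(4, 6): d=(-2,-2) top-left  bias=+0
    (6,0)@(13, 1): e=[-4,0,28] → ·  [on edge]
    (0,1)@(1, 3): e=[-36,60,0] → ·  [on edge]
    (5,1)@(11, 3): e=[4,0,20] → ·  [on edge]
    (1,2)@(3, 5): e=[-12,36,0] → ·  [on edge]
    (3,2)@(7, 5): e=[4,12,8] → #
    (4,2)@(9, 5): e=[12,0,12] → ·  [on edge]
    (2,3)@(5, 7): e=[12,12,0] → #  [on edge]
    (3,3)@(7, 7): e=[20,0,4] → ·  [on edge]
    (2,4)@(5, 9): e=[28,0,-4] → ·  [on edge]
    (3,4)@(7, 9): e=[36,-12,0] → ·  [on edge]
  covered (2 px):
    · · · · · · · ·
    · · · · · · · ·
    · · · # · · · ·
    · · # · · · · ·
    · · · · · · · ·

Answer: 4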